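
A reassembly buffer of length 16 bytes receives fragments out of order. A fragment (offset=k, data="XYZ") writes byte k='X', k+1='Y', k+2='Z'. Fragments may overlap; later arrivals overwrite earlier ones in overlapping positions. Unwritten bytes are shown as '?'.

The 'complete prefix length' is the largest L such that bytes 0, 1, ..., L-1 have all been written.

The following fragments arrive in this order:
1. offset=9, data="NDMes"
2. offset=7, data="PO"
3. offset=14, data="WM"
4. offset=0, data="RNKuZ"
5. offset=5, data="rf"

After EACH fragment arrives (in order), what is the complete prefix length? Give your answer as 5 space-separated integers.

Fragment 1: offset=9 data="NDMes" -> buffer=?????????NDMes?? -> prefix_len=0
Fragment 2: offset=7 data="PO" -> buffer=???????PONDMes?? -> prefix_len=0
Fragment 3: offset=14 data="WM" -> buffer=???????PONDMesWM -> prefix_len=0
Fragment 4: offset=0 data="RNKuZ" -> buffer=RNKuZ??PONDMesWM -> prefix_len=5
Fragment 5: offset=5 data="rf" -> buffer=RNKuZrfPONDMesWM -> prefix_len=16

Answer: 0 0 0 5 16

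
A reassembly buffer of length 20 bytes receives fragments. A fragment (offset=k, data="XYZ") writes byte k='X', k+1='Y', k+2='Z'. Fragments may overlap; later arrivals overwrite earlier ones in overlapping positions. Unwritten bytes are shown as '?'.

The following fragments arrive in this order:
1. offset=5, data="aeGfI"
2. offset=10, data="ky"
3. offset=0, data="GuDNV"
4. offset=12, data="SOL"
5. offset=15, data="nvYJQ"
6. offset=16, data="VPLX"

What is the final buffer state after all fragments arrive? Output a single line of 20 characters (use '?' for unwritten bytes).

Answer: GuDNVaeGfIkySOLnVPLX

Derivation:
Fragment 1: offset=5 data="aeGfI" -> buffer=?????aeGfI??????????
Fragment 2: offset=10 data="ky" -> buffer=?????aeGfIky????????
Fragment 3: offset=0 data="GuDNV" -> buffer=GuDNVaeGfIky????????
Fragment 4: offset=12 data="SOL" -> buffer=GuDNVaeGfIkySOL?????
Fragment 5: offset=15 data="nvYJQ" -> buffer=GuDNVaeGfIkySOLnvYJQ
Fragment 6: offset=16 data="VPLX" -> buffer=GuDNVaeGfIkySOLnVPLX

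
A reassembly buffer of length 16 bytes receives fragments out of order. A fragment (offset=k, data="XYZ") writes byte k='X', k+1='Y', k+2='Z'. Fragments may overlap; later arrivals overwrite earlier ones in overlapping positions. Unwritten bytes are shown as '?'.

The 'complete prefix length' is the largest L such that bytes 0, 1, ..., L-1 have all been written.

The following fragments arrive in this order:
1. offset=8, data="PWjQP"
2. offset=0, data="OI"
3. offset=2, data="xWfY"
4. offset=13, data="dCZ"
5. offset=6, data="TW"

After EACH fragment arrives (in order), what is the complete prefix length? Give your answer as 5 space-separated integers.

Answer: 0 2 6 6 16

Derivation:
Fragment 1: offset=8 data="PWjQP" -> buffer=????????PWjQP??? -> prefix_len=0
Fragment 2: offset=0 data="OI" -> buffer=OI??????PWjQP??? -> prefix_len=2
Fragment 3: offset=2 data="xWfY" -> buffer=OIxWfY??PWjQP??? -> prefix_len=6
Fragment 4: offset=13 data="dCZ" -> buffer=OIxWfY??PWjQPdCZ -> prefix_len=6
Fragment 5: offset=6 data="TW" -> buffer=OIxWfYTWPWjQPdCZ -> prefix_len=16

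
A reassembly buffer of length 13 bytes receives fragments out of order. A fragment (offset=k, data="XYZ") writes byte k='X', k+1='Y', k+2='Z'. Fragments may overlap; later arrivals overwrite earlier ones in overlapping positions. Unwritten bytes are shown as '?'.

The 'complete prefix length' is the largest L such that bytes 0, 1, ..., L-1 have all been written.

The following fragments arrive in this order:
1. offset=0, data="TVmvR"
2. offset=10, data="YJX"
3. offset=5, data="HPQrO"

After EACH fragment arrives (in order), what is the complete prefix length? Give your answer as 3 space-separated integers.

Answer: 5 5 13

Derivation:
Fragment 1: offset=0 data="TVmvR" -> buffer=TVmvR???????? -> prefix_len=5
Fragment 2: offset=10 data="YJX" -> buffer=TVmvR?????YJX -> prefix_len=5
Fragment 3: offset=5 data="HPQrO" -> buffer=TVmvRHPQrOYJX -> prefix_len=13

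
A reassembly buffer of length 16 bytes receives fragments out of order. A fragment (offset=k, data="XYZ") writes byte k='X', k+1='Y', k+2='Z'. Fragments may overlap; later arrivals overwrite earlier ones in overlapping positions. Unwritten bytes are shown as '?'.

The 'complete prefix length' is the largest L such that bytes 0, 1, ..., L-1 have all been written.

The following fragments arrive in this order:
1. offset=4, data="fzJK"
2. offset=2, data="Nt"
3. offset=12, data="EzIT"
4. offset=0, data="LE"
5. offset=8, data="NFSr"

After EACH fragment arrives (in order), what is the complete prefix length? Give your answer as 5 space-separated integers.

Answer: 0 0 0 8 16

Derivation:
Fragment 1: offset=4 data="fzJK" -> buffer=????fzJK???????? -> prefix_len=0
Fragment 2: offset=2 data="Nt" -> buffer=??NtfzJK???????? -> prefix_len=0
Fragment 3: offset=12 data="EzIT" -> buffer=??NtfzJK????EzIT -> prefix_len=0
Fragment 4: offset=0 data="LE" -> buffer=LENtfzJK????EzIT -> prefix_len=8
Fragment 5: offset=8 data="NFSr" -> buffer=LENtfzJKNFSrEzIT -> prefix_len=16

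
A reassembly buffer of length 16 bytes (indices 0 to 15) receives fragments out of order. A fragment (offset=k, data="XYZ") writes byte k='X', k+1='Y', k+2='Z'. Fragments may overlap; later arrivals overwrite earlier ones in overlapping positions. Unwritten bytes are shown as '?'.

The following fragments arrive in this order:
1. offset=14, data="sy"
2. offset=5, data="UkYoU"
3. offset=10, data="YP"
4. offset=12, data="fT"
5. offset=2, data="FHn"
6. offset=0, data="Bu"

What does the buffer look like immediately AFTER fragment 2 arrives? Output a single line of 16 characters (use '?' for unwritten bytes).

Answer: ?????UkYoU????sy

Derivation:
Fragment 1: offset=14 data="sy" -> buffer=??????????????sy
Fragment 2: offset=5 data="UkYoU" -> buffer=?????UkYoU????sy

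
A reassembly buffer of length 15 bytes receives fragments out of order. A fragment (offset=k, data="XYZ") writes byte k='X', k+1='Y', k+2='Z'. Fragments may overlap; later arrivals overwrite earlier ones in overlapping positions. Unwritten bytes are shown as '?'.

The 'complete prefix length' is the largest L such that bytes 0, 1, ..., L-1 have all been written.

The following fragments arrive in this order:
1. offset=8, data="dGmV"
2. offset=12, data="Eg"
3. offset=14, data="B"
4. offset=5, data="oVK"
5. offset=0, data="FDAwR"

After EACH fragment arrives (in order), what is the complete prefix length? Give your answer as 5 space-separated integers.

Answer: 0 0 0 0 15

Derivation:
Fragment 1: offset=8 data="dGmV" -> buffer=????????dGmV??? -> prefix_len=0
Fragment 2: offset=12 data="Eg" -> buffer=????????dGmVEg? -> prefix_len=0
Fragment 3: offset=14 data="B" -> buffer=????????dGmVEgB -> prefix_len=0
Fragment 4: offset=5 data="oVK" -> buffer=?????oVKdGmVEgB -> prefix_len=0
Fragment 5: offset=0 data="FDAwR" -> buffer=FDAwRoVKdGmVEgB -> prefix_len=15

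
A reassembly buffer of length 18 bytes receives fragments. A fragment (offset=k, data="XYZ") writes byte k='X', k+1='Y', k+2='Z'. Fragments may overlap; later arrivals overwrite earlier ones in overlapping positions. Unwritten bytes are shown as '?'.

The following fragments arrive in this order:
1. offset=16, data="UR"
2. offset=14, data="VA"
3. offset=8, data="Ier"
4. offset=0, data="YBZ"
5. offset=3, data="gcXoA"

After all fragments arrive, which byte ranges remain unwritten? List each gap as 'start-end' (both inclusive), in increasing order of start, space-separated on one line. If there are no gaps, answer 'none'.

Answer: 11-13

Derivation:
Fragment 1: offset=16 len=2
Fragment 2: offset=14 len=2
Fragment 3: offset=8 len=3
Fragment 4: offset=0 len=3
Fragment 5: offset=3 len=5
Gaps: 11-13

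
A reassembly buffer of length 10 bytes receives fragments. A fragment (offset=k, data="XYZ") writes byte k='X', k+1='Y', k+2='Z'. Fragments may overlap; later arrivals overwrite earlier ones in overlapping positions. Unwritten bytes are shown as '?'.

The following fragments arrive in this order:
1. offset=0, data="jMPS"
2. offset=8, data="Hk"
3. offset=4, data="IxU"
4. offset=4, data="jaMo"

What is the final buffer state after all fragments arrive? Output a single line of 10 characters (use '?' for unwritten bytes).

Answer: jMPSjaMoHk

Derivation:
Fragment 1: offset=0 data="jMPS" -> buffer=jMPS??????
Fragment 2: offset=8 data="Hk" -> buffer=jMPS????Hk
Fragment 3: offset=4 data="IxU" -> buffer=jMPSIxU?Hk
Fragment 4: offset=4 data="jaMo" -> buffer=jMPSjaMoHk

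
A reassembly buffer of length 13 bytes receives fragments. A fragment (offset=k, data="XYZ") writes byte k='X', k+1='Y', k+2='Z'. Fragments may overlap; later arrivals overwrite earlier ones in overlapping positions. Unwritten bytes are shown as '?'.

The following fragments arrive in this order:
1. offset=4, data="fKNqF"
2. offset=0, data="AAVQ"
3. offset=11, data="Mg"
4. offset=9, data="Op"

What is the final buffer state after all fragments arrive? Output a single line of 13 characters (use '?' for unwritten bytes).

Answer: AAVQfKNqFOpMg

Derivation:
Fragment 1: offset=4 data="fKNqF" -> buffer=????fKNqF????
Fragment 2: offset=0 data="AAVQ" -> buffer=AAVQfKNqF????
Fragment 3: offset=11 data="Mg" -> buffer=AAVQfKNqF??Mg
Fragment 4: offset=9 data="Op" -> buffer=AAVQfKNqFOpMg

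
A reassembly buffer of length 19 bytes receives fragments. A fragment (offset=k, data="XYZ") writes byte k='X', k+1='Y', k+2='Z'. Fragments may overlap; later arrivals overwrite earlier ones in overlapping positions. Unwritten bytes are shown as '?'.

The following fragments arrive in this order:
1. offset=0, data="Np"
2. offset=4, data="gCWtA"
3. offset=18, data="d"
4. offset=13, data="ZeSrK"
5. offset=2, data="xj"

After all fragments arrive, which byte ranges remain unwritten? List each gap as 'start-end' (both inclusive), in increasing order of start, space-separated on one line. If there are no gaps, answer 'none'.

Answer: 9-12

Derivation:
Fragment 1: offset=0 len=2
Fragment 2: offset=4 len=5
Fragment 3: offset=18 len=1
Fragment 4: offset=13 len=5
Fragment 5: offset=2 len=2
Gaps: 9-12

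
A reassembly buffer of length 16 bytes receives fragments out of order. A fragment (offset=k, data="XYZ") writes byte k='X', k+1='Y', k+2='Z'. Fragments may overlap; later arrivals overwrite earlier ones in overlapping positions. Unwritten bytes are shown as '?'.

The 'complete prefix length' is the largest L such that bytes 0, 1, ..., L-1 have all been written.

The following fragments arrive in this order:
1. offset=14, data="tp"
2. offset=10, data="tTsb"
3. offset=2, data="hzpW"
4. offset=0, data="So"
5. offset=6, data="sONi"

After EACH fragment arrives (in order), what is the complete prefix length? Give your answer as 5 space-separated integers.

Fragment 1: offset=14 data="tp" -> buffer=??????????????tp -> prefix_len=0
Fragment 2: offset=10 data="tTsb" -> buffer=??????????tTsbtp -> prefix_len=0
Fragment 3: offset=2 data="hzpW" -> buffer=??hzpW????tTsbtp -> prefix_len=0
Fragment 4: offset=0 data="So" -> buffer=SohzpW????tTsbtp -> prefix_len=6
Fragment 5: offset=6 data="sONi" -> buffer=SohzpWsONitTsbtp -> prefix_len=16

Answer: 0 0 0 6 16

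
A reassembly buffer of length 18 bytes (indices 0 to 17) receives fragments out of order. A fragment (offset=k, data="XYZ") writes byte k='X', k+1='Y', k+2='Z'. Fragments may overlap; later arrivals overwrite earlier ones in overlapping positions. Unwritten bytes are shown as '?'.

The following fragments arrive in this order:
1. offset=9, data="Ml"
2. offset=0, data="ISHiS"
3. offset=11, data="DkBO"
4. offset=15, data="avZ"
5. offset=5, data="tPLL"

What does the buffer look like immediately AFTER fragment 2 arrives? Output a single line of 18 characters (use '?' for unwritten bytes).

Answer: ISHiS????Ml???????

Derivation:
Fragment 1: offset=9 data="Ml" -> buffer=?????????Ml???????
Fragment 2: offset=0 data="ISHiS" -> buffer=ISHiS????Ml???????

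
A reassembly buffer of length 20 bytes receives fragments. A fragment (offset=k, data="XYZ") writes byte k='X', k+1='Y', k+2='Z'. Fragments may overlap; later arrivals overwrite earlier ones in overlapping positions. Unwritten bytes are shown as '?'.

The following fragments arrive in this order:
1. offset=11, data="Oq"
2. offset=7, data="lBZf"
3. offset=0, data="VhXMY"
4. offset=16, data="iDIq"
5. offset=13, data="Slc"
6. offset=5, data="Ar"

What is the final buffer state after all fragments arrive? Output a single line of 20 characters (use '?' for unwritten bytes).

Answer: VhXMYArlBZfOqSlciDIq

Derivation:
Fragment 1: offset=11 data="Oq" -> buffer=???????????Oq???????
Fragment 2: offset=7 data="lBZf" -> buffer=???????lBZfOq???????
Fragment 3: offset=0 data="VhXMY" -> buffer=VhXMY??lBZfOq???????
Fragment 4: offset=16 data="iDIq" -> buffer=VhXMY??lBZfOq???iDIq
Fragment 5: offset=13 data="Slc" -> buffer=VhXMY??lBZfOqSlciDIq
Fragment 6: offset=5 data="Ar" -> buffer=VhXMYArlBZfOqSlciDIq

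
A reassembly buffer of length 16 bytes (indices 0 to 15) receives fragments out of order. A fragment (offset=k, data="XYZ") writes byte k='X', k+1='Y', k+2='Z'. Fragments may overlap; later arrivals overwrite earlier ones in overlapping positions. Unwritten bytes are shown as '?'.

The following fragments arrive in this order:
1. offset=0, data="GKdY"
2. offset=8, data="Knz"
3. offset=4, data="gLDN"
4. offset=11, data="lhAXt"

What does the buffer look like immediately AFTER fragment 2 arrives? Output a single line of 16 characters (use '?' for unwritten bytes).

Answer: GKdY????Knz?????

Derivation:
Fragment 1: offset=0 data="GKdY" -> buffer=GKdY????????????
Fragment 2: offset=8 data="Knz" -> buffer=GKdY????Knz?????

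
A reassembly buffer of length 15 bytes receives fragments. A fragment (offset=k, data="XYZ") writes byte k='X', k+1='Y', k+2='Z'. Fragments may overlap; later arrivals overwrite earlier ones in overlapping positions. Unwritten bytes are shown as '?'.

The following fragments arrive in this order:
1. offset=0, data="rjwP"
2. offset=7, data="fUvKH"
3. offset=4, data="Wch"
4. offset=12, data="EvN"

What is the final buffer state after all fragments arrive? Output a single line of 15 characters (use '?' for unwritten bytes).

Fragment 1: offset=0 data="rjwP" -> buffer=rjwP???????????
Fragment 2: offset=7 data="fUvKH" -> buffer=rjwP???fUvKH???
Fragment 3: offset=4 data="Wch" -> buffer=rjwPWchfUvKH???
Fragment 4: offset=12 data="EvN" -> buffer=rjwPWchfUvKHEvN

Answer: rjwPWchfUvKHEvN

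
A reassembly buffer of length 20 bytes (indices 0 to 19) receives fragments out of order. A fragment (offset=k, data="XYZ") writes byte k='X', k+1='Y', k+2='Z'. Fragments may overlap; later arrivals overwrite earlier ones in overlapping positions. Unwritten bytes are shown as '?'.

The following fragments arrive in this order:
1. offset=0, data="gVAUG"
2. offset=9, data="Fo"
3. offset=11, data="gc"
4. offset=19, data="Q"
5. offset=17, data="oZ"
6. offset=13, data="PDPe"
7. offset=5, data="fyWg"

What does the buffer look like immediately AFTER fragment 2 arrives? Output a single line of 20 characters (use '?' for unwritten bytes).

Fragment 1: offset=0 data="gVAUG" -> buffer=gVAUG???????????????
Fragment 2: offset=9 data="Fo" -> buffer=gVAUG????Fo?????????

Answer: gVAUG????Fo?????????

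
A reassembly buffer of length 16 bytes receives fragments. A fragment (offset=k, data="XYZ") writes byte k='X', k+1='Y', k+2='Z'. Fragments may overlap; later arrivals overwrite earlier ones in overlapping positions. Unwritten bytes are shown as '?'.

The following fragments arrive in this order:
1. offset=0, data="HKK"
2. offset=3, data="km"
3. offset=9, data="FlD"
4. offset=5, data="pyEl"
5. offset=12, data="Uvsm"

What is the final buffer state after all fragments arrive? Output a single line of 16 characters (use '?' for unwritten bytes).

Fragment 1: offset=0 data="HKK" -> buffer=HKK?????????????
Fragment 2: offset=3 data="km" -> buffer=HKKkm???????????
Fragment 3: offset=9 data="FlD" -> buffer=HKKkm????FlD????
Fragment 4: offset=5 data="pyEl" -> buffer=HKKkmpyElFlD????
Fragment 5: offset=12 data="Uvsm" -> buffer=HKKkmpyElFlDUvsm

Answer: HKKkmpyElFlDUvsm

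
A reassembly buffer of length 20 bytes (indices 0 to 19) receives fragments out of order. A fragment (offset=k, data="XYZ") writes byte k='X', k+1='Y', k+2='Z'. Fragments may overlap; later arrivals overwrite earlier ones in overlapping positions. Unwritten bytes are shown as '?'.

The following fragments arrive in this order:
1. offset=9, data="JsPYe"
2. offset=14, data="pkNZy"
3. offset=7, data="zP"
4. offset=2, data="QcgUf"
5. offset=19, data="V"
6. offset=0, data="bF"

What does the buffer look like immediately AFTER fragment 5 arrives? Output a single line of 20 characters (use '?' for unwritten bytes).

Answer: ??QcgUfzPJsPYepkNZyV

Derivation:
Fragment 1: offset=9 data="JsPYe" -> buffer=?????????JsPYe??????
Fragment 2: offset=14 data="pkNZy" -> buffer=?????????JsPYepkNZy?
Fragment 3: offset=7 data="zP" -> buffer=???????zPJsPYepkNZy?
Fragment 4: offset=2 data="QcgUf" -> buffer=??QcgUfzPJsPYepkNZy?
Fragment 5: offset=19 data="V" -> buffer=??QcgUfzPJsPYepkNZyV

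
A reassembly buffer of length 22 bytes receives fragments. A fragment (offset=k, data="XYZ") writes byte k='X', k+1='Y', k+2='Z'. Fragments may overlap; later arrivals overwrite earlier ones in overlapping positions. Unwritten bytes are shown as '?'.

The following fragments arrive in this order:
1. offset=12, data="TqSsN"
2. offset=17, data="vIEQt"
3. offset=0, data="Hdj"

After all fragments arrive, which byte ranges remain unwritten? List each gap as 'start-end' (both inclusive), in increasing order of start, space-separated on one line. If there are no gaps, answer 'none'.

Answer: 3-11

Derivation:
Fragment 1: offset=12 len=5
Fragment 2: offset=17 len=5
Fragment 3: offset=0 len=3
Gaps: 3-11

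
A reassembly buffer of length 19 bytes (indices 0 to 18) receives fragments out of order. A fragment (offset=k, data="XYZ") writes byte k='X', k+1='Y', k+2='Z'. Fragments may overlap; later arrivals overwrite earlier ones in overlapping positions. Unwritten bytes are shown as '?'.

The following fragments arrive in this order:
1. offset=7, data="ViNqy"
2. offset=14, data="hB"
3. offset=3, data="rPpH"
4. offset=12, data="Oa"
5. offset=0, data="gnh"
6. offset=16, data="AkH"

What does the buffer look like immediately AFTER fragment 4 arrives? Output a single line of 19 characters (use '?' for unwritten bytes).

Answer: ???rPpHViNqyOahB???

Derivation:
Fragment 1: offset=7 data="ViNqy" -> buffer=???????ViNqy???????
Fragment 2: offset=14 data="hB" -> buffer=???????ViNqy??hB???
Fragment 3: offset=3 data="rPpH" -> buffer=???rPpHViNqy??hB???
Fragment 4: offset=12 data="Oa" -> buffer=???rPpHViNqyOahB???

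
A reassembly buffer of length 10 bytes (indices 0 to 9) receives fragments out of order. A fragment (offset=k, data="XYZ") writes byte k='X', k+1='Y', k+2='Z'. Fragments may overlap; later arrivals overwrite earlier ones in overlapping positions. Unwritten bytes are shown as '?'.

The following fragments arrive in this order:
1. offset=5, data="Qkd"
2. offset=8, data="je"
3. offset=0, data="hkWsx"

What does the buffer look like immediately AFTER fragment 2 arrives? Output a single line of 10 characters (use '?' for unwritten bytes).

Answer: ?????Qkdje

Derivation:
Fragment 1: offset=5 data="Qkd" -> buffer=?????Qkd??
Fragment 2: offset=8 data="je" -> buffer=?????Qkdje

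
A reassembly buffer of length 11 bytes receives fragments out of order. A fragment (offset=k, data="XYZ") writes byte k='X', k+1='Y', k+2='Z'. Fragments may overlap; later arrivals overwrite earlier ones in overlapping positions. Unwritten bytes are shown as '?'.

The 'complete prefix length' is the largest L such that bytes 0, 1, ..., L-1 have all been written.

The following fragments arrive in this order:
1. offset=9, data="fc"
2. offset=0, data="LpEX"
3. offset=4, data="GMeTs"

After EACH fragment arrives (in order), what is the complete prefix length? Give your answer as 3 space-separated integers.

Fragment 1: offset=9 data="fc" -> buffer=?????????fc -> prefix_len=0
Fragment 2: offset=0 data="LpEX" -> buffer=LpEX?????fc -> prefix_len=4
Fragment 3: offset=4 data="GMeTs" -> buffer=LpEXGMeTsfc -> prefix_len=11

Answer: 0 4 11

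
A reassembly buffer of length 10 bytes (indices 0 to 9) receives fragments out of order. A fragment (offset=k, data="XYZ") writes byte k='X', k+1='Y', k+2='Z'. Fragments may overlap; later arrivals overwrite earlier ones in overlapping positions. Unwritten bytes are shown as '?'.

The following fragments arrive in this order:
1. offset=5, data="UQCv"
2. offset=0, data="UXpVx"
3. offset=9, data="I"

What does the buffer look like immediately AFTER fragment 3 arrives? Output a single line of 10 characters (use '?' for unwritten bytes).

Answer: UXpVxUQCvI

Derivation:
Fragment 1: offset=5 data="UQCv" -> buffer=?????UQCv?
Fragment 2: offset=0 data="UXpVx" -> buffer=UXpVxUQCv?
Fragment 3: offset=9 data="I" -> buffer=UXpVxUQCvI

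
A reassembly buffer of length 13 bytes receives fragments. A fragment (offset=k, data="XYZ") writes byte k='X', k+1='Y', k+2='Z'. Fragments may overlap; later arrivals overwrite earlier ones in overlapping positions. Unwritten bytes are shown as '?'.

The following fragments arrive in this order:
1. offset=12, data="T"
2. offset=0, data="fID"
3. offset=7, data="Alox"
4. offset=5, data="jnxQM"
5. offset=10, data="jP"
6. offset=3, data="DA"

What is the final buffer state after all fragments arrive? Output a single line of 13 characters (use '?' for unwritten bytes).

Fragment 1: offset=12 data="T" -> buffer=????????????T
Fragment 2: offset=0 data="fID" -> buffer=fID?????????T
Fragment 3: offset=7 data="Alox" -> buffer=fID????Alox?T
Fragment 4: offset=5 data="jnxQM" -> buffer=fID??jnxQMx?T
Fragment 5: offset=10 data="jP" -> buffer=fID??jnxQMjPT
Fragment 6: offset=3 data="DA" -> buffer=fIDDAjnxQMjPT

Answer: fIDDAjnxQMjPT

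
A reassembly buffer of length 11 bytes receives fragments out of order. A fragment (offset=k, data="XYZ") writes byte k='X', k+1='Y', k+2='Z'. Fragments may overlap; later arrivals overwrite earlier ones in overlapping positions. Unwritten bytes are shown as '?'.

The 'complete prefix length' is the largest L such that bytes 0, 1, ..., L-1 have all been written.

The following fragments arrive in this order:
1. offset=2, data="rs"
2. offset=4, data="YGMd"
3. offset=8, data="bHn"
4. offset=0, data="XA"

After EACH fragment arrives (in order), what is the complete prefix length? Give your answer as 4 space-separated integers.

Answer: 0 0 0 11

Derivation:
Fragment 1: offset=2 data="rs" -> buffer=??rs??????? -> prefix_len=0
Fragment 2: offset=4 data="YGMd" -> buffer=??rsYGMd??? -> prefix_len=0
Fragment 3: offset=8 data="bHn" -> buffer=??rsYGMdbHn -> prefix_len=0
Fragment 4: offset=0 data="XA" -> buffer=XArsYGMdbHn -> prefix_len=11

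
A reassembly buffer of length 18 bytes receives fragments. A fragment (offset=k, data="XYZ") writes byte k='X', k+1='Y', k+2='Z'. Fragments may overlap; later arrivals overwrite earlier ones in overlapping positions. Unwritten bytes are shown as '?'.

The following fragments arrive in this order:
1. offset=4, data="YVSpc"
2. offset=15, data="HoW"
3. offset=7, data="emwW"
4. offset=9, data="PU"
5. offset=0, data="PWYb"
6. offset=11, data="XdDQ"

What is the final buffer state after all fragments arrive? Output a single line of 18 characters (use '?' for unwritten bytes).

Answer: PWYbYVSemPUXdDQHoW

Derivation:
Fragment 1: offset=4 data="YVSpc" -> buffer=????YVSpc?????????
Fragment 2: offset=15 data="HoW" -> buffer=????YVSpc??????HoW
Fragment 3: offset=7 data="emwW" -> buffer=????YVSemwW????HoW
Fragment 4: offset=9 data="PU" -> buffer=????YVSemPU????HoW
Fragment 5: offset=0 data="PWYb" -> buffer=PWYbYVSemPU????HoW
Fragment 6: offset=11 data="XdDQ" -> buffer=PWYbYVSemPUXdDQHoW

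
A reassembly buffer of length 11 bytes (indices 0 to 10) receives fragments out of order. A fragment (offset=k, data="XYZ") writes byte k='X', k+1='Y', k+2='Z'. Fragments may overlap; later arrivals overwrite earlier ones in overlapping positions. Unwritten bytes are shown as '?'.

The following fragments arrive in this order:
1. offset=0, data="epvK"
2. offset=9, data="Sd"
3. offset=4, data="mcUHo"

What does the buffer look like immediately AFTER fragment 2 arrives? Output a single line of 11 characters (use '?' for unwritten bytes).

Answer: epvK?????Sd

Derivation:
Fragment 1: offset=0 data="epvK" -> buffer=epvK???????
Fragment 2: offset=9 data="Sd" -> buffer=epvK?????Sd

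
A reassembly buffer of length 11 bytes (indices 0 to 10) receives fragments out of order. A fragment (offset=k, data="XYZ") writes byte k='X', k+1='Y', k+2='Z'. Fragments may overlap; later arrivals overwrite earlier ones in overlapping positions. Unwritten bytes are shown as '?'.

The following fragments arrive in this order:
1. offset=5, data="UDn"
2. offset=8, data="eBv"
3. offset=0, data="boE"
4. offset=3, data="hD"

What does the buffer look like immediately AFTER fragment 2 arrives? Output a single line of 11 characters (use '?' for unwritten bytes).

Answer: ?????UDneBv

Derivation:
Fragment 1: offset=5 data="UDn" -> buffer=?????UDn???
Fragment 2: offset=8 data="eBv" -> buffer=?????UDneBv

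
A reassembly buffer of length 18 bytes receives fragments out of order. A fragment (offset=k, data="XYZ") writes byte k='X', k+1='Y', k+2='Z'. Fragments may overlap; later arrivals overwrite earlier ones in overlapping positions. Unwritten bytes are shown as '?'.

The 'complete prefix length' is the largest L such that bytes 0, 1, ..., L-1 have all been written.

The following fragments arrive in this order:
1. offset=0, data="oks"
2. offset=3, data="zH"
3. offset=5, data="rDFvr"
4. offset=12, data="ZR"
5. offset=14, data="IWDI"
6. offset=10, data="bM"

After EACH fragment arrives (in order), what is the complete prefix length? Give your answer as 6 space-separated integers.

Answer: 3 5 10 10 10 18

Derivation:
Fragment 1: offset=0 data="oks" -> buffer=oks??????????????? -> prefix_len=3
Fragment 2: offset=3 data="zH" -> buffer=okszH????????????? -> prefix_len=5
Fragment 3: offset=5 data="rDFvr" -> buffer=okszHrDFvr???????? -> prefix_len=10
Fragment 4: offset=12 data="ZR" -> buffer=okszHrDFvr??ZR???? -> prefix_len=10
Fragment 5: offset=14 data="IWDI" -> buffer=okszHrDFvr??ZRIWDI -> prefix_len=10
Fragment 6: offset=10 data="bM" -> buffer=okszHrDFvrbMZRIWDI -> prefix_len=18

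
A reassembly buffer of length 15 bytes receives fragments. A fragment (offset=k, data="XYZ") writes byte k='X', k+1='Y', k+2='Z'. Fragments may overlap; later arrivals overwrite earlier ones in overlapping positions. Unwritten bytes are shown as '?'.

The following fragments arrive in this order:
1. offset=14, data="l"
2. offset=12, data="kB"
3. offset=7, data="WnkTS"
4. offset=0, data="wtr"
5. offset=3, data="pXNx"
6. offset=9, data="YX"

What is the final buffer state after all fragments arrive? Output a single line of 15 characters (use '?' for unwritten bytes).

Answer: wtrpXNxWnYXSkBl

Derivation:
Fragment 1: offset=14 data="l" -> buffer=??????????????l
Fragment 2: offset=12 data="kB" -> buffer=????????????kBl
Fragment 3: offset=7 data="WnkTS" -> buffer=???????WnkTSkBl
Fragment 4: offset=0 data="wtr" -> buffer=wtr????WnkTSkBl
Fragment 5: offset=3 data="pXNx" -> buffer=wtrpXNxWnkTSkBl
Fragment 6: offset=9 data="YX" -> buffer=wtrpXNxWnYXSkBl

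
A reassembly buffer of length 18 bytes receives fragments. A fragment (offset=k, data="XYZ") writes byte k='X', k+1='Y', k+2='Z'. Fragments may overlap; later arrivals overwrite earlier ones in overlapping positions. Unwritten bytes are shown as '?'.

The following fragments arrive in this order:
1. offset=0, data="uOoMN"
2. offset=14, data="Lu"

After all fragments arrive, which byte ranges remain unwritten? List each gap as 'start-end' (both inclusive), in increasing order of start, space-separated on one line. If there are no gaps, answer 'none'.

Answer: 5-13 16-17

Derivation:
Fragment 1: offset=0 len=5
Fragment 2: offset=14 len=2
Gaps: 5-13 16-17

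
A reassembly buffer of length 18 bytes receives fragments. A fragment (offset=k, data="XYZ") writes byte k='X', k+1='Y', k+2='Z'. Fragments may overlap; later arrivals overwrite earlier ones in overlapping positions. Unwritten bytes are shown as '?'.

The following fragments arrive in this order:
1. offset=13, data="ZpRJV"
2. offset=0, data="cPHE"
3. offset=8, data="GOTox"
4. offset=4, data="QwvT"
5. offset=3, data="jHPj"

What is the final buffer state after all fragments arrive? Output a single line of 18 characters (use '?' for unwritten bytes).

Answer: cPHjHPjTGOToxZpRJV

Derivation:
Fragment 1: offset=13 data="ZpRJV" -> buffer=?????????????ZpRJV
Fragment 2: offset=0 data="cPHE" -> buffer=cPHE?????????ZpRJV
Fragment 3: offset=8 data="GOTox" -> buffer=cPHE????GOToxZpRJV
Fragment 4: offset=4 data="QwvT" -> buffer=cPHEQwvTGOToxZpRJV
Fragment 5: offset=3 data="jHPj" -> buffer=cPHjHPjTGOToxZpRJV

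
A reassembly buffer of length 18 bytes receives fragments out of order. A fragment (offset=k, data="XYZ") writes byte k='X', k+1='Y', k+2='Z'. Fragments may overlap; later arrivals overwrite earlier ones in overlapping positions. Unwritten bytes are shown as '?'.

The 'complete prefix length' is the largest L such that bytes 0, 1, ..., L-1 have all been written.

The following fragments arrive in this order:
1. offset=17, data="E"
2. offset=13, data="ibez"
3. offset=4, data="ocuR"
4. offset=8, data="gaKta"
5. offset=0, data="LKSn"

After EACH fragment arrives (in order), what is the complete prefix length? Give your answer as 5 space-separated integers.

Fragment 1: offset=17 data="E" -> buffer=?????????????????E -> prefix_len=0
Fragment 2: offset=13 data="ibez" -> buffer=?????????????ibezE -> prefix_len=0
Fragment 3: offset=4 data="ocuR" -> buffer=????ocuR?????ibezE -> prefix_len=0
Fragment 4: offset=8 data="gaKta" -> buffer=????ocuRgaKtaibezE -> prefix_len=0
Fragment 5: offset=0 data="LKSn" -> buffer=LKSnocuRgaKtaibezE -> prefix_len=18

Answer: 0 0 0 0 18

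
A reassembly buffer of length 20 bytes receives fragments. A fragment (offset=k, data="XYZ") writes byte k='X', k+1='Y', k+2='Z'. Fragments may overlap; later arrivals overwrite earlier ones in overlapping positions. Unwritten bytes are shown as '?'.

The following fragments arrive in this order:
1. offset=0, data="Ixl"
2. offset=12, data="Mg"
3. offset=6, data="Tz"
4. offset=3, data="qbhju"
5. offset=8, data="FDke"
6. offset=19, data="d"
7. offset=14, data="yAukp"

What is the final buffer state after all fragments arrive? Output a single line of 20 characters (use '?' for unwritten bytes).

Fragment 1: offset=0 data="Ixl" -> buffer=Ixl?????????????????
Fragment 2: offset=12 data="Mg" -> buffer=Ixl?????????Mg??????
Fragment 3: offset=6 data="Tz" -> buffer=Ixl???Tz????Mg??????
Fragment 4: offset=3 data="qbhju" -> buffer=Ixlqbhju????Mg??????
Fragment 5: offset=8 data="FDke" -> buffer=IxlqbhjuFDkeMg??????
Fragment 6: offset=19 data="d" -> buffer=IxlqbhjuFDkeMg?????d
Fragment 7: offset=14 data="yAukp" -> buffer=IxlqbhjuFDkeMgyAukpd

Answer: IxlqbhjuFDkeMgyAukpd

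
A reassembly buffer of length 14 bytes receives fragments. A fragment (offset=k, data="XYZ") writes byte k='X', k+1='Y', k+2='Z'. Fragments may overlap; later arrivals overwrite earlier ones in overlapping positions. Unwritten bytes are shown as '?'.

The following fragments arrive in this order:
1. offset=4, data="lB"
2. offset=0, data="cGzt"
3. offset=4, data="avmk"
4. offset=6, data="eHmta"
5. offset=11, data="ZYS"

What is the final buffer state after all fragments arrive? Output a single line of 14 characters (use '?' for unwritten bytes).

Fragment 1: offset=4 data="lB" -> buffer=????lB????????
Fragment 2: offset=0 data="cGzt" -> buffer=cGztlB????????
Fragment 3: offset=4 data="avmk" -> buffer=cGztavmk??????
Fragment 4: offset=6 data="eHmta" -> buffer=cGztaveHmta???
Fragment 5: offset=11 data="ZYS" -> buffer=cGztaveHmtaZYS

Answer: cGztaveHmtaZYS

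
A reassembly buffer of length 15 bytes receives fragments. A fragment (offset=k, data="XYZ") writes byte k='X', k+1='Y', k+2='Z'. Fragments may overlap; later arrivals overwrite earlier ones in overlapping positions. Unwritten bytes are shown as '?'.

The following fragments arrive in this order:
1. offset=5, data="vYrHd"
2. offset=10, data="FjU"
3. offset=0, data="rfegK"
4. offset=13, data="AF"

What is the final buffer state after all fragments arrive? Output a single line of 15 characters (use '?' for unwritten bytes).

Answer: rfegKvYrHdFjUAF

Derivation:
Fragment 1: offset=5 data="vYrHd" -> buffer=?????vYrHd?????
Fragment 2: offset=10 data="FjU" -> buffer=?????vYrHdFjU??
Fragment 3: offset=0 data="rfegK" -> buffer=rfegKvYrHdFjU??
Fragment 4: offset=13 data="AF" -> buffer=rfegKvYrHdFjUAF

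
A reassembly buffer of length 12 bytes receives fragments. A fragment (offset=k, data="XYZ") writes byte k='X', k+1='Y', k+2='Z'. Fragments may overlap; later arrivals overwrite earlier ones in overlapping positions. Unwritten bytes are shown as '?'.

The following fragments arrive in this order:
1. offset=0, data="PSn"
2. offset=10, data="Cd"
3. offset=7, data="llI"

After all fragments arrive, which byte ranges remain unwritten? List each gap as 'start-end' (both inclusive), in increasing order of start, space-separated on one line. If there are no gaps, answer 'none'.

Fragment 1: offset=0 len=3
Fragment 2: offset=10 len=2
Fragment 3: offset=7 len=3
Gaps: 3-6

Answer: 3-6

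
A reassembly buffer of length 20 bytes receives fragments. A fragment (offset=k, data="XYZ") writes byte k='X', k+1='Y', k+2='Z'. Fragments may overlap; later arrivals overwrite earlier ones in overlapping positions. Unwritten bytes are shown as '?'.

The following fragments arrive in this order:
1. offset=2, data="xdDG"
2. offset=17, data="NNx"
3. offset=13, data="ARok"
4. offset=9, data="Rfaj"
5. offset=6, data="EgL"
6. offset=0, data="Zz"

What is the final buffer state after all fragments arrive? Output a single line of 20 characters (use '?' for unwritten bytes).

Answer: ZzxdDGEgLRfajARokNNx

Derivation:
Fragment 1: offset=2 data="xdDG" -> buffer=??xdDG??????????????
Fragment 2: offset=17 data="NNx" -> buffer=??xdDG???????????NNx
Fragment 3: offset=13 data="ARok" -> buffer=??xdDG???????ARokNNx
Fragment 4: offset=9 data="Rfaj" -> buffer=??xdDG???RfajARokNNx
Fragment 5: offset=6 data="EgL" -> buffer=??xdDGEgLRfajARokNNx
Fragment 6: offset=0 data="Zz" -> buffer=ZzxdDGEgLRfajARokNNx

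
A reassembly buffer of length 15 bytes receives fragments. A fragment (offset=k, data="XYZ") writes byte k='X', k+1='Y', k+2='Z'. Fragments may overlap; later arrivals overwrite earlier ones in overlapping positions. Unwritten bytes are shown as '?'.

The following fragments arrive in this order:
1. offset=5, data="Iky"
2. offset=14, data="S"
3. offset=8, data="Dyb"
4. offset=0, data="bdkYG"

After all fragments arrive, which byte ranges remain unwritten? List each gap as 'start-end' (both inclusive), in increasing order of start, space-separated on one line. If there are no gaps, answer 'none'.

Fragment 1: offset=5 len=3
Fragment 2: offset=14 len=1
Fragment 3: offset=8 len=3
Fragment 4: offset=0 len=5
Gaps: 11-13

Answer: 11-13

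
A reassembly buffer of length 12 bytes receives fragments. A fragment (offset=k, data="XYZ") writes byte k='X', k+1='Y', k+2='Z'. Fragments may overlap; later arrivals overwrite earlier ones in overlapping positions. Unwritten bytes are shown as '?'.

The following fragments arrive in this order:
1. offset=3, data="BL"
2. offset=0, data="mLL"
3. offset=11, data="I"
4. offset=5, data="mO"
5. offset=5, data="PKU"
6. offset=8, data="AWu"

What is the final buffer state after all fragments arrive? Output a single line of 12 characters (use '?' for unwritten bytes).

Answer: mLLBLPKUAWuI

Derivation:
Fragment 1: offset=3 data="BL" -> buffer=???BL???????
Fragment 2: offset=0 data="mLL" -> buffer=mLLBL???????
Fragment 3: offset=11 data="I" -> buffer=mLLBL??????I
Fragment 4: offset=5 data="mO" -> buffer=mLLBLmO????I
Fragment 5: offset=5 data="PKU" -> buffer=mLLBLPKU???I
Fragment 6: offset=8 data="AWu" -> buffer=mLLBLPKUAWuI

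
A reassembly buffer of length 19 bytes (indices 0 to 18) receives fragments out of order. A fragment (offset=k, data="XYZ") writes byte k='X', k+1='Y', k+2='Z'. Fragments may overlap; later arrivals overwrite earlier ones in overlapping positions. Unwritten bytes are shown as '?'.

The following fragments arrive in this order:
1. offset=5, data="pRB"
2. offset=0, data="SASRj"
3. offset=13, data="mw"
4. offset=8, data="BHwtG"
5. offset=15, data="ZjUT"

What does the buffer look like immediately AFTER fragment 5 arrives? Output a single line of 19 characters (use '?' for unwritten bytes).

Fragment 1: offset=5 data="pRB" -> buffer=?????pRB???????????
Fragment 2: offset=0 data="SASRj" -> buffer=SASRjpRB???????????
Fragment 3: offset=13 data="mw" -> buffer=SASRjpRB?????mw????
Fragment 4: offset=8 data="BHwtG" -> buffer=SASRjpRBBHwtGmw????
Fragment 5: offset=15 data="ZjUT" -> buffer=SASRjpRBBHwtGmwZjUT

Answer: SASRjpRBBHwtGmwZjUT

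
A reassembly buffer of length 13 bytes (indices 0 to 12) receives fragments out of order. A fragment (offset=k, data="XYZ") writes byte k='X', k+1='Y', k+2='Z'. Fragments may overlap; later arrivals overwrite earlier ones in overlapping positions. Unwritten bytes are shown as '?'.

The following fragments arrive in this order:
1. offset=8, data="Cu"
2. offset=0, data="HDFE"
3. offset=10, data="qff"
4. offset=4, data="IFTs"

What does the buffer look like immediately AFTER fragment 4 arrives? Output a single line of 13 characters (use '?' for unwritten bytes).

Answer: HDFEIFTsCuqff

Derivation:
Fragment 1: offset=8 data="Cu" -> buffer=????????Cu???
Fragment 2: offset=0 data="HDFE" -> buffer=HDFE????Cu???
Fragment 3: offset=10 data="qff" -> buffer=HDFE????Cuqff
Fragment 4: offset=4 data="IFTs" -> buffer=HDFEIFTsCuqff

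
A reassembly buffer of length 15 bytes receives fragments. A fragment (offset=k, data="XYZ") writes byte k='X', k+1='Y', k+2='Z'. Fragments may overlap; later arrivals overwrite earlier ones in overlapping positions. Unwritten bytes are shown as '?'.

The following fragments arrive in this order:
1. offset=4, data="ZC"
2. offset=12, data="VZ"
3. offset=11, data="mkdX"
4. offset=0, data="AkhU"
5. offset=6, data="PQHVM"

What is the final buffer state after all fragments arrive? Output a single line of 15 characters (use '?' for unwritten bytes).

Fragment 1: offset=4 data="ZC" -> buffer=????ZC?????????
Fragment 2: offset=12 data="VZ" -> buffer=????ZC??????VZ?
Fragment 3: offset=11 data="mkdX" -> buffer=????ZC?????mkdX
Fragment 4: offset=0 data="AkhU" -> buffer=AkhUZC?????mkdX
Fragment 5: offset=6 data="PQHVM" -> buffer=AkhUZCPQHVMmkdX

Answer: AkhUZCPQHVMmkdX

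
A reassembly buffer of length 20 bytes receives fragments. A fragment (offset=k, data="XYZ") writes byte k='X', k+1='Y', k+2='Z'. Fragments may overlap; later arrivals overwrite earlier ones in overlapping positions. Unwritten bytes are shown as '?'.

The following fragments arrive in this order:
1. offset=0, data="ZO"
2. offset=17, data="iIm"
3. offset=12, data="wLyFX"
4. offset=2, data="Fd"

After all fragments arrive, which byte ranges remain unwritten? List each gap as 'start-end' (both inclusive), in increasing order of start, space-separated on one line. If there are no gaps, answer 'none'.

Answer: 4-11

Derivation:
Fragment 1: offset=0 len=2
Fragment 2: offset=17 len=3
Fragment 3: offset=12 len=5
Fragment 4: offset=2 len=2
Gaps: 4-11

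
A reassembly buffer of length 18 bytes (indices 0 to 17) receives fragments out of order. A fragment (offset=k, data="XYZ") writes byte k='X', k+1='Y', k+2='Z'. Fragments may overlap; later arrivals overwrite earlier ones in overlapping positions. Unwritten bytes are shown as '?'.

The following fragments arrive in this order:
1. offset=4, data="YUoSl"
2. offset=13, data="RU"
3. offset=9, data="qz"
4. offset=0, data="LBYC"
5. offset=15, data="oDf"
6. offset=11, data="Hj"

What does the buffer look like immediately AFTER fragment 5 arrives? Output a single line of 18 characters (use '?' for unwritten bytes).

Answer: LBYCYUoSlqz??RUoDf

Derivation:
Fragment 1: offset=4 data="YUoSl" -> buffer=????YUoSl?????????
Fragment 2: offset=13 data="RU" -> buffer=????YUoSl????RU???
Fragment 3: offset=9 data="qz" -> buffer=????YUoSlqz??RU???
Fragment 4: offset=0 data="LBYC" -> buffer=LBYCYUoSlqz??RU???
Fragment 5: offset=15 data="oDf" -> buffer=LBYCYUoSlqz??RUoDf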